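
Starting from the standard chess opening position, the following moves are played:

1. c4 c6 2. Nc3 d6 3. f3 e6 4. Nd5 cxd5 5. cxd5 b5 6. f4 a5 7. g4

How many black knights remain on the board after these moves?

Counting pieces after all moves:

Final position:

  a b c d e f g h
  ─────────────────
8│♜ ♞ ♝ ♛ ♚ ♝ ♞ ♜│8
7│· · · · · ♟ ♟ ♟│7
6│· · · ♟ ♟ · · ·│6
5│♟ ♟ · ♙ · · · ·│5
4│· · · · · ♙ ♙ ·│4
3│· · · · · · · ·│3
2│♙ ♙ · ♙ ♙ · · ♙│2
1│♖ · ♗ ♕ ♔ ♗ ♘ ♖│1
  ─────────────────
  a b c d e f g h


2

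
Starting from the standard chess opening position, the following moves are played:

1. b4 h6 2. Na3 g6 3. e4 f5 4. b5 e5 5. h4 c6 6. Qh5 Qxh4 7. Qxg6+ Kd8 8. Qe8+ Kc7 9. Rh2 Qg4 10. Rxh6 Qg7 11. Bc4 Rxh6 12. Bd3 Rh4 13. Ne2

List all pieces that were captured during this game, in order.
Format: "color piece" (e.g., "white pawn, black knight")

Tracking captures:
  Qxh4: captured white pawn
  Qxg6+: captured black pawn
  Rxh6: captured black pawn
  Rxh6: captured white rook

white pawn, black pawn, black pawn, white rook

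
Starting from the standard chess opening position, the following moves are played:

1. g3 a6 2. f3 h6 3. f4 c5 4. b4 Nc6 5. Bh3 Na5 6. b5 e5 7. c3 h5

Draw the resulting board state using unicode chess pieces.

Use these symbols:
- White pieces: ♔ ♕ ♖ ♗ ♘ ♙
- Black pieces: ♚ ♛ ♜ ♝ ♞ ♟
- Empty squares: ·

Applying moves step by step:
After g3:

♜ ♞ ♝ ♛ ♚ ♝ ♞ ♜
♟ ♟ ♟ ♟ ♟ ♟ ♟ ♟
· · · · · · · ·
· · · · · · · ·
· · · · · · · ·
· · · · · · ♙ ·
♙ ♙ ♙ ♙ ♙ ♙ · ♙
♖ ♘ ♗ ♕ ♔ ♗ ♘ ♖


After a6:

♜ ♞ ♝ ♛ ♚ ♝ ♞ ♜
· ♟ ♟ ♟ ♟ ♟ ♟ ♟
♟ · · · · · · ·
· · · · · · · ·
· · · · · · · ·
· · · · · · ♙ ·
♙ ♙ ♙ ♙ ♙ ♙ · ♙
♖ ♘ ♗ ♕ ♔ ♗ ♘ ♖


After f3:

♜ ♞ ♝ ♛ ♚ ♝ ♞ ♜
· ♟ ♟ ♟ ♟ ♟ ♟ ♟
♟ · · · · · · ·
· · · · · · · ·
· · · · · · · ·
· · · · · ♙ ♙ ·
♙ ♙ ♙ ♙ ♙ · · ♙
♖ ♘ ♗ ♕ ♔ ♗ ♘ ♖


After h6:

♜ ♞ ♝ ♛ ♚ ♝ ♞ ♜
· ♟ ♟ ♟ ♟ ♟ ♟ ·
♟ · · · · · · ♟
· · · · · · · ·
· · · · · · · ·
· · · · · ♙ ♙ ·
♙ ♙ ♙ ♙ ♙ · · ♙
♖ ♘ ♗ ♕ ♔ ♗ ♘ ♖


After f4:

♜ ♞ ♝ ♛ ♚ ♝ ♞ ♜
· ♟ ♟ ♟ ♟ ♟ ♟ ·
♟ · · · · · · ♟
· · · · · · · ·
· · · · · ♙ · ·
· · · · · · ♙ ·
♙ ♙ ♙ ♙ ♙ · · ♙
♖ ♘ ♗ ♕ ♔ ♗ ♘ ♖


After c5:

♜ ♞ ♝ ♛ ♚ ♝ ♞ ♜
· ♟ · ♟ ♟ ♟ ♟ ·
♟ · · · · · · ♟
· · ♟ · · · · ·
· · · · · ♙ · ·
· · · · · · ♙ ·
♙ ♙ ♙ ♙ ♙ · · ♙
♖ ♘ ♗ ♕ ♔ ♗ ♘ ♖


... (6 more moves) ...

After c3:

♜ · ♝ ♛ ♚ ♝ ♞ ♜
· ♟ · ♟ · ♟ ♟ ·
♟ · · · · · · ♟
♞ ♙ ♟ · ♟ · · ·
· · · · · ♙ · ·
· · ♙ · · · ♙ ♗
♙ · · ♙ ♙ · · ♙
♖ ♘ ♗ ♕ ♔ · ♘ ♖


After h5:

♜ · ♝ ♛ ♚ ♝ ♞ ♜
· ♟ · ♟ · ♟ ♟ ·
♟ · · · · · · ·
♞ ♙ ♟ · ♟ · · ♟
· · · · · ♙ · ·
· · ♙ · · · ♙ ♗
♙ · · ♙ ♙ · · ♙
♖ ♘ ♗ ♕ ♔ · ♘ ♖



  a b c d e f g h
  ─────────────────
8│♜ · ♝ ♛ ♚ ♝ ♞ ♜│8
7│· ♟ · ♟ · ♟ ♟ ·│7
6│♟ · · · · · · ·│6
5│♞ ♙ ♟ · ♟ · · ♟│5
4│· · · · · ♙ · ·│4
3│· · ♙ · · · ♙ ♗│3
2│♙ · · ♙ ♙ · · ♙│2
1│♖ ♘ ♗ ♕ ♔ · ♘ ♖│1
  ─────────────────
  a b c d e f g h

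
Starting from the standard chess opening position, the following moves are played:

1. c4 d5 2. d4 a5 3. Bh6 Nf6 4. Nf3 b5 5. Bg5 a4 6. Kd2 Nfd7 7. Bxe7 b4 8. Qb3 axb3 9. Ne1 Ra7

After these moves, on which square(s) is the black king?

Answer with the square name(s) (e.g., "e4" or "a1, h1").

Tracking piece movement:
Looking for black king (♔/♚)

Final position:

  a b c d e f g h
  ─────────────────
8│· ♞ ♝ ♛ ♚ ♝ · ♜│8
7│♜ · ♟ ♞ ♗ ♟ ♟ ♟│7
6│· · · · · · · ·│6
5│· · · ♟ · · · ·│5
4│· ♟ ♙ ♙ · · · ·│4
3│· ♟ · · · · · ·│3
2│♙ ♙ · ♔ ♙ ♙ ♙ ♙│2
1│♖ ♘ · · ♘ ♗ · ♖│1
  ─────────────────
  a b c d e f g h


e8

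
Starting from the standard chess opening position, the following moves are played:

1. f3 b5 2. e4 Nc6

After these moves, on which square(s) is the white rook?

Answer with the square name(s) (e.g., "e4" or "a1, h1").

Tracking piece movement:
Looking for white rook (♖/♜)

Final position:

  a b c d e f g h
  ─────────────────
8│♜ · ♝ ♛ ♚ ♝ ♞ ♜│8
7│♟ · ♟ ♟ ♟ ♟ ♟ ♟│7
6│· · ♞ · · · · ·│6
5│· ♟ · · · · · ·│5
4│· · · · ♙ · · ·│4
3│· · · · · ♙ · ·│3
2│♙ ♙ ♙ ♙ · · ♙ ♙│2
1│♖ ♘ ♗ ♕ ♔ ♗ ♘ ♖│1
  ─────────────────
  a b c d e f g h


a1, h1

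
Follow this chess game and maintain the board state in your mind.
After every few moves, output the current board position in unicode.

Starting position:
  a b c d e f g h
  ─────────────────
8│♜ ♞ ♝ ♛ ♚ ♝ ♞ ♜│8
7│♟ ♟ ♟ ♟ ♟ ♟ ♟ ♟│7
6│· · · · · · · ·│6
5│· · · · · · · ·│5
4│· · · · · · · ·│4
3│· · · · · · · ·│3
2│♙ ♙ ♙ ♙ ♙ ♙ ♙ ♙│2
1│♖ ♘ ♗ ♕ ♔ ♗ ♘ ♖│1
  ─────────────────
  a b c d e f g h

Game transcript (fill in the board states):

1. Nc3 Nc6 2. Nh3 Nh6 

  a b c d e f g h
  ─────────────────
8│♜ · ♝ ♛ ♚ ♝ · ♜│8
7│♟ ♟ ♟ ♟ ♟ ♟ ♟ ♟│7
6│· · ♞ · · · · ♞│6
5│· · · · · · · ·│5
4│· · · · · · · ·│4
3│· · ♘ · · · · ♘│3
2│♙ ♙ ♙ ♙ ♙ ♙ ♙ ♙│2
1│♖ · ♗ ♕ ♔ ♗ · ♖│1
  ─────────────────
  a b c d e f g h

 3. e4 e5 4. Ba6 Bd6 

  a b c d e f g h
  ─────────────────
8│♜ · ♝ ♛ ♚ · · ♜│8
7│♟ ♟ ♟ ♟ · ♟ ♟ ♟│7
6│♗ · ♞ ♝ · · · ♞│6
5│· · · · ♟ · · ·│5
4│· · · · ♙ · · ·│4
3│· · ♘ · · · · ♘│3
2│♙ ♙ ♙ ♙ · ♙ ♙ ♙│2
1│♖ · ♗ ♕ ♔ · · ♖│1
  ─────────────────
  a b c d e f g h

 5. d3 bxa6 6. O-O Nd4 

  a b c d e f g h
  ─────────────────
8│♜ · ♝ ♛ ♚ · · ♜│8
7│♟ · ♟ ♟ · ♟ ♟ ♟│7
6│♟ · · ♝ · · · ♞│6
5│· · · · ♟ · · ·│5
4│· · · ♞ ♙ · · ·│4
3│· · ♘ ♙ · · · ♘│3
2│♙ ♙ ♙ · · ♙ ♙ ♙│2
1│♖ · ♗ ♕ · ♖ ♔ ·│1
  ─────────────────
  a b c d e f g h

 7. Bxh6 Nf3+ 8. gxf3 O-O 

  a b c d e f g h
  ─────────────────
8│♜ · ♝ ♛ · ♜ ♚ ·│8
7│♟ · ♟ ♟ · ♟ ♟ ♟│7
6│♟ · · ♝ · · · ♗│6
5│· · · · ♟ · · ·│5
4│· · · · ♙ · · ·│4
3│· · ♘ ♙ · ♙ · ♘│3
2│♙ ♙ ♙ · · ♙ · ♙│2
1│♖ · · ♕ · ♖ ♔ ·│1
  ─────────────────
  a b c d e f g h

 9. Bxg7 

  a b c d e f g h
  ─────────────────
8│♜ · ♝ ♛ · ♜ ♚ ·│8
7│♟ · ♟ ♟ · ♟ ♗ ♟│7
6│♟ · · ♝ · · · ·│6
5│· · · · ♟ · · ·│5
4│· · · · ♙ · · ·│4
3│· · ♘ ♙ · ♙ · ♘│3
2│♙ ♙ ♙ · · ♙ · ♙│2
1│♖ · · ♕ · ♖ ♔ ·│1
  ─────────────────
  a b c d e f g h


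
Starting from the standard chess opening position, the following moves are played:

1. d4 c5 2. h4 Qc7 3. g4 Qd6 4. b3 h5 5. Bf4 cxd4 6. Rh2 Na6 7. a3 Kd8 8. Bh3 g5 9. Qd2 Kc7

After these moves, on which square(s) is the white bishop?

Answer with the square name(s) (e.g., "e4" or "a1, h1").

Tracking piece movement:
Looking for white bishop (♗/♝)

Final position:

  a b c d e f g h
  ─────────────────
8│♜ · ♝ · · ♝ ♞ ♜│8
7│♟ ♟ ♚ ♟ ♟ ♟ · ·│7
6│♞ · · ♛ · · · ·│6
5│· · · · · · ♟ ♟│5
4│· · · ♟ · ♗ ♙ ♙│4
3│♙ ♙ · · · · · ♗│3
2│· · ♙ ♕ ♙ ♙ · ♖│2
1│♖ ♘ · · ♔ · ♘ ·│1
  ─────────────────
  a b c d e f g h


f4, h3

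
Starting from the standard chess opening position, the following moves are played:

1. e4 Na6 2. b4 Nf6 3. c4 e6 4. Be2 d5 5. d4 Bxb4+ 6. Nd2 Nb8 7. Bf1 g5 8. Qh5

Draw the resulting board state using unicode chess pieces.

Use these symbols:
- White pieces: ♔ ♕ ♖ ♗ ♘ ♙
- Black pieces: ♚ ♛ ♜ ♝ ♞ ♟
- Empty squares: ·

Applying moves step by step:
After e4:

♜ ♞ ♝ ♛ ♚ ♝ ♞ ♜
♟ ♟ ♟ ♟ ♟ ♟ ♟ ♟
· · · · · · · ·
· · · · · · · ·
· · · · ♙ · · ·
· · · · · · · ·
♙ ♙ ♙ ♙ · ♙ ♙ ♙
♖ ♘ ♗ ♕ ♔ ♗ ♘ ♖


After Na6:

♜ · ♝ ♛ ♚ ♝ ♞ ♜
♟ ♟ ♟ ♟ ♟ ♟ ♟ ♟
♞ · · · · · · ·
· · · · · · · ·
· · · · ♙ · · ·
· · · · · · · ·
♙ ♙ ♙ ♙ · ♙ ♙ ♙
♖ ♘ ♗ ♕ ♔ ♗ ♘ ♖


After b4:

♜ · ♝ ♛ ♚ ♝ ♞ ♜
♟ ♟ ♟ ♟ ♟ ♟ ♟ ♟
♞ · · · · · · ·
· · · · · · · ·
· ♙ · · ♙ · · ·
· · · · · · · ·
♙ · ♙ ♙ · ♙ ♙ ♙
♖ ♘ ♗ ♕ ♔ ♗ ♘ ♖


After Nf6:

♜ · ♝ ♛ ♚ ♝ · ♜
♟ ♟ ♟ ♟ ♟ ♟ ♟ ♟
♞ · · · · ♞ · ·
· · · · · · · ·
· ♙ · · ♙ · · ·
· · · · · · · ·
♙ · ♙ ♙ · ♙ ♙ ♙
♖ ♘ ♗ ♕ ♔ ♗ ♘ ♖


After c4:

♜ · ♝ ♛ ♚ ♝ · ♜
♟ ♟ ♟ ♟ ♟ ♟ ♟ ♟
♞ · · · · ♞ · ·
· · · · · · · ·
· ♙ ♙ · ♙ · · ·
· · · · · · · ·
♙ · · ♙ · ♙ ♙ ♙
♖ ♘ ♗ ♕ ♔ ♗ ♘ ♖


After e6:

♜ · ♝ ♛ ♚ ♝ · ♜
♟ ♟ ♟ ♟ · ♟ ♟ ♟
♞ · · · ♟ ♞ · ·
· · · · · · · ·
· ♙ ♙ · ♙ · · ·
· · · · · · · ·
♙ · · ♙ · ♙ ♙ ♙
♖ ♘ ♗ ♕ ♔ ♗ ♘ ♖


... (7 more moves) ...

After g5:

♜ ♞ ♝ ♛ ♚ · · ♜
♟ ♟ ♟ · · ♟ · ♟
· · · · ♟ ♞ · ·
· · · ♟ · · ♟ ·
· ♝ ♙ ♙ ♙ · · ·
· · · · · · · ·
♙ · · ♘ · ♙ ♙ ♙
♖ · ♗ ♕ ♔ ♗ ♘ ♖


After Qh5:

♜ ♞ ♝ ♛ ♚ · · ♜
♟ ♟ ♟ · · ♟ · ♟
· · · · ♟ ♞ · ·
· · · ♟ · · ♟ ♕
· ♝ ♙ ♙ ♙ · · ·
· · · · · · · ·
♙ · · ♘ · ♙ ♙ ♙
♖ · ♗ · ♔ ♗ ♘ ♖



  a b c d e f g h
  ─────────────────
8│♜ ♞ ♝ ♛ ♚ · · ♜│8
7│♟ ♟ ♟ · · ♟ · ♟│7
6│· · · · ♟ ♞ · ·│6
5│· · · ♟ · · ♟ ♕│5
4│· ♝ ♙ ♙ ♙ · · ·│4
3│· · · · · · · ·│3
2│♙ · · ♘ · ♙ ♙ ♙│2
1│♖ · ♗ · ♔ ♗ ♘ ♖│1
  ─────────────────
  a b c d e f g h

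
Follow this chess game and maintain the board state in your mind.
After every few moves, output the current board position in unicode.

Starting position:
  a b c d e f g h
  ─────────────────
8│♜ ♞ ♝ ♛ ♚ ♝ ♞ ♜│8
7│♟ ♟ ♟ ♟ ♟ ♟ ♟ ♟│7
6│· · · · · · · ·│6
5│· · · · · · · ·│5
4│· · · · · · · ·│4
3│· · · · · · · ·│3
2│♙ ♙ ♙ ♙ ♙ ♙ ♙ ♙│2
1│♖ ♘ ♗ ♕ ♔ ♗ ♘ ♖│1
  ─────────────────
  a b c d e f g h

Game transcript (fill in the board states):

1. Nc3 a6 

  a b c d e f g h
  ─────────────────
8│♜ ♞ ♝ ♛ ♚ ♝ ♞ ♜│8
7│· ♟ ♟ ♟ ♟ ♟ ♟ ♟│7
6│♟ · · · · · · ·│6
5│· · · · · · · ·│5
4│· · · · · · · ·│4
3│· · ♘ · · · · ·│3
2│♙ ♙ ♙ ♙ ♙ ♙ ♙ ♙│2
1│♖ · ♗ ♕ ♔ ♗ ♘ ♖│1
  ─────────────────
  a b c d e f g h

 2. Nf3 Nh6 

  a b c d e f g h
  ─────────────────
8│♜ ♞ ♝ ♛ ♚ ♝ · ♜│8
7│· ♟ ♟ ♟ ♟ ♟ ♟ ♟│7
6│♟ · · · · · · ♞│6
5│· · · · · · · ·│5
4│· · · · · · · ·│4
3│· · ♘ · · ♘ · ·│3
2│♙ ♙ ♙ ♙ ♙ ♙ ♙ ♙│2
1│♖ · ♗ ♕ ♔ ♗ · ♖│1
  ─────────────────
  a b c d e f g h

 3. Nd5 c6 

  a b c d e f g h
  ─────────────────
8│♜ ♞ ♝ ♛ ♚ ♝ · ♜│8
7│· ♟ · ♟ ♟ ♟ ♟ ♟│7
6│♟ · ♟ · · · · ♞│6
5│· · · ♘ · · · ·│5
4│· · · · · · · ·│4
3│· · · · · ♘ · ·│3
2│♙ ♙ ♙ ♙ ♙ ♙ ♙ ♙│2
1│♖ · ♗ ♕ ♔ ♗ · ♖│1
  ─────────────────
  a b c d e f g h

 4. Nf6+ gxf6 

  a b c d e f g h
  ─────────────────
8│♜ ♞ ♝ ♛ ♚ ♝ · ♜│8
7│· ♟ · ♟ ♟ ♟ · ♟│7
6│♟ · ♟ · · ♟ · ♞│6
5│· · · · · · · ·│5
4│· · · · · · · ·│4
3│· · · · · ♘ · ·│3
2│♙ ♙ ♙ ♙ ♙ ♙ ♙ ♙│2
1│♖ · ♗ ♕ ♔ ♗ · ♖│1
  ─────────────────
  a b c d e f g h



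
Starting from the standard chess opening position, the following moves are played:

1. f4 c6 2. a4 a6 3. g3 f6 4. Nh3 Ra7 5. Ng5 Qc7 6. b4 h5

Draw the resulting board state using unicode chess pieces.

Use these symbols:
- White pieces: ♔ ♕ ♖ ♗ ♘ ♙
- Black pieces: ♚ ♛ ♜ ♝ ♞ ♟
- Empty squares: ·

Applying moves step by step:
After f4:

♜ ♞ ♝ ♛ ♚ ♝ ♞ ♜
♟ ♟ ♟ ♟ ♟ ♟ ♟ ♟
· · · · · · · ·
· · · · · · · ·
· · · · · ♙ · ·
· · · · · · · ·
♙ ♙ ♙ ♙ ♙ · ♙ ♙
♖ ♘ ♗ ♕ ♔ ♗ ♘ ♖


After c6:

♜ ♞ ♝ ♛ ♚ ♝ ♞ ♜
♟ ♟ · ♟ ♟ ♟ ♟ ♟
· · ♟ · · · · ·
· · · · · · · ·
· · · · · ♙ · ·
· · · · · · · ·
♙ ♙ ♙ ♙ ♙ · ♙ ♙
♖ ♘ ♗ ♕ ♔ ♗ ♘ ♖


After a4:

♜ ♞ ♝ ♛ ♚ ♝ ♞ ♜
♟ ♟ · ♟ ♟ ♟ ♟ ♟
· · ♟ · · · · ·
· · · · · · · ·
♙ · · · · ♙ · ·
· · · · · · · ·
· ♙ ♙ ♙ ♙ · ♙ ♙
♖ ♘ ♗ ♕ ♔ ♗ ♘ ♖


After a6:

♜ ♞ ♝ ♛ ♚ ♝ ♞ ♜
· ♟ · ♟ ♟ ♟ ♟ ♟
♟ · ♟ · · · · ·
· · · · · · · ·
♙ · · · · ♙ · ·
· · · · · · · ·
· ♙ ♙ ♙ ♙ · ♙ ♙
♖ ♘ ♗ ♕ ♔ ♗ ♘ ♖


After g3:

♜ ♞ ♝ ♛ ♚ ♝ ♞ ♜
· ♟ · ♟ ♟ ♟ ♟ ♟
♟ · ♟ · · · · ·
· · · · · · · ·
♙ · · · · ♙ · ·
· · · · · · ♙ ·
· ♙ ♙ ♙ ♙ · · ♙
♖ ♘ ♗ ♕ ♔ ♗ ♘ ♖


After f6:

♜ ♞ ♝ ♛ ♚ ♝ ♞ ♜
· ♟ · ♟ ♟ · ♟ ♟
♟ · ♟ · · ♟ · ·
· · · · · · · ·
♙ · · · · ♙ · ·
· · · · · · ♙ ·
· ♙ ♙ ♙ ♙ · · ♙
♖ ♘ ♗ ♕ ♔ ♗ ♘ ♖


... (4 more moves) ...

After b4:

· ♞ ♝ · ♚ ♝ ♞ ♜
♜ ♟ ♛ ♟ ♟ · ♟ ♟
♟ · ♟ · · ♟ · ·
· · · · · · ♘ ·
♙ ♙ · · · ♙ · ·
· · · · · · ♙ ·
· · ♙ ♙ ♙ · · ♙
♖ ♘ ♗ ♕ ♔ ♗ · ♖


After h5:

· ♞ ♝ · ♚ ♝ ♞ ♜
♜ ♟ ♛ ♟ ♟ · ♟ ·
♟ · ♟ · · ♟ · ·
· · · · · · ♘ ♟
♙ ♙ · · · ♙ · ·
· · · · · · ♙ ·
· · ♙ ♙ ♙ · · ♙
♖ ♘ ♗ ♕ ♔ ♗ · ♖



  a b c d e f g h
  ─────────────────
8│· ♞ ♝ · ♚ ♝ ♞ ♜│8
7│♜ ♟ ♛ ♟ ♟ · ♟ ·│7
6│♟ · ♟ · · ♟ · ·│6
5│· · · · · · ♘ ♟│5
4│♙ ♙ · · · ♙ · ·│4
3│· · · · · · ♙ ·│3
2│· · ♙ ♙ ♙ · · ♙│2
1│♖ ♘ ♗ ♕ ♔ ♗ · ♖│1
  ─────────────────
  a b c d e f g h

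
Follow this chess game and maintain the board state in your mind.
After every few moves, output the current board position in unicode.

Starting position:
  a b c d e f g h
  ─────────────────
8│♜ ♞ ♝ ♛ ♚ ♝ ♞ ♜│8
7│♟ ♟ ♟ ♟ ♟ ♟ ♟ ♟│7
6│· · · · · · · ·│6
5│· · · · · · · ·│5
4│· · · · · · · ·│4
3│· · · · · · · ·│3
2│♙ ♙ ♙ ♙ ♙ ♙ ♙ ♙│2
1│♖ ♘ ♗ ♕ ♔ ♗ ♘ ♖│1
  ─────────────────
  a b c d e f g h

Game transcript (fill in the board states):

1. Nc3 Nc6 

  a b c d e f g h
  ─────────────────
8│♜ · ♝ ♛ ♚ ♝ ♞ ♜│8
7│♟ ♟ ♟ ♟ ♟ ♟ ♟ ♟│7
6│· · ♞ · · · · ·│6
5│· · · · · · · ·│5
4│· · · · · · · ·│4
3│· · ♘ · · · · ·│3
2│♙ ♙ ♙ ♙ ♙ ♙ ♙ ♙│2
1│♖ · ♗ ♕ ♔ ♗ ♘ ♖│1
  ─────────────────
  a b c d e f g h

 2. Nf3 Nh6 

  a b c d e f g h
  ─────────────────
8│♜ · ♝ ♛ ♚ ♝ · ♜│8
7│♟ ♟ ♟ ♟ ♟ ♟ ♟ ♟│7
6│· · ♞ · · · · ♞│6
5│· · · · · · · ·│5
4│· · · · · · · ·│4
3│· · ♘ · · ♘ · ·│3
2│♙ ♙ ♙ ♙ ♙ ♙ ♙ ♙│2
1│♖ · ♗ ♕ ♔ ♗ · ♖│1
  ─────────────────
  a b c d e f g h

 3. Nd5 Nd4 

  a b c d e f g h
  ─────────────────
8│♜ · ♝ ♛ ♚ ♝ · ♜│8
7│♟ ♟ ♟ ♟ ♟ ♟ ♟ ♟│7
6│· · · · · · · ♞│6
5│· · · ♘ · · · ·│5
4│· · · ♞ · · · ·│4
3│· · · · · ♘ · ·│3
2│♙ ♙ ♙ ♙ ♙ ♙ ♙ ♙│2
1│♖ · ♗ ♕ ♔ ♗ · ♖│1
  ─────────────────
  a b c d e f g h

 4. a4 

  a b c d e f g h
  ─────────────────
8│♜ · ♝ ♛ ♚ ♝ · ♜│8
7│♟ ♟ ♟ ♟ ♟ ♟ ♟ ♟│7
6│· · · · · · · ♞│6
5│· · · ♘ · · · ·│5
4│♙ · · ♞ · · · ·│4
3│· · · · · ♘ · ·│3
2│· ♙ ♙ ♙ ♙ ♙ ♙ ♙│2
1│♖ · ♗ ♕ ♔ ♗ · ♖│1
  ─────────────────
  a b c d e f g h


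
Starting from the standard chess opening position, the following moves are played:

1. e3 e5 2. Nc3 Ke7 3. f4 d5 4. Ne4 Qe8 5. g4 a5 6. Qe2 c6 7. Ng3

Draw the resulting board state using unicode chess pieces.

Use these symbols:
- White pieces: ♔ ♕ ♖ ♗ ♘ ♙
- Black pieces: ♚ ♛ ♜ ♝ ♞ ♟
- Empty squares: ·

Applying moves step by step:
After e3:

♜ ♞ ♝ ♛ ♚ ♝ ♞ ♜
♟ ♟ ♟ ♟ ♟ ♟ ♟ ♟
· · · · · · · ·
· · · · · · · ·
· · · · · · · ·
· · · · ♙ · · ·
♙ ♙ ♙ ♙ · ♙ ♙ ♙
♖ ♘ ♗ ♕ ♔ ♗ ♘ ♖


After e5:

♜ ♞ ♝ ♛ ♚ ♝ ♞ ♜
♟ ♟ ♟ ♟ · ♟ ♟ ♟
· · · · · · · ·
· · · · ♟ · · ·
· · · · · · · ·
· · · · ♙ · · ·
♙ ♙ ♙ ♙ · ♙ ♙ ♙
♖ ♘ ♗ ♕ ♔ ♗ ♘ ♖


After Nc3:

♜ ♞ ♝ ♛ ♚ ♝ ♞ ♜
♟ ♟ ♟ ♟ · ♟ ♟ ♟
· · · · · · · ·
· · · · ♟ · · ·
· · · · · · · ·
· · ♘ · ♙ · · ·
♙ ♙ ♙ ♙ · ♙ ♙ ♙
♖ · ♗ ♕ ♔ ♗ ♘ ♖


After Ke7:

♜ ♞ ♝ ♛ · ♝ ♞ ♜
♟ ♟ ♟ ♟ ♚ ♟ ♟ ♟
· · · · · · · ·
· · · · ♟ · · ·
· · · · · · · ·
· · ♘ · ♙ · · ·
♙ ♙ ♙ ♙ · ♙ ♙ ♙
♖ · ♗ ♕ ♔ ♗ ♘ ♖


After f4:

♜ ♞ ♝ ♛ · ♝ ♞ ♜
♟ ♟ ♟ ♟ ♚ ♟ ♟ ♟
· · · · · · · ·
· · · · ♟ · · ·
· · · · · ♙ · ·
· · ♘ · ♙ · · ·
♙ ♙ ♙ ♙ · · ♙ ♙
♖ · ♗ ♕ ♔ ♗ ♘ ♖


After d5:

♜ ♞ ♝ ♛ · ♝ ♞ ♜
♟ ♟ ♟ · ♚ ♟ ♟ ♟
· · · · · · · ·
· · · ♟ ♟ · · ·
· · · · · ♙ · ·
· · ♘ · ♙ · · ·
♙ ♙ ♙ ♙ · · ♙ ♙
♖ · ♗ ♕ ♔ ♗ ♘ ♖


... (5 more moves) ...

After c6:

♜ ♞ ♝ · ♛ ♝ ♞ ♜
· ♟ · · ♚ ♟ ♟ ♟
· · ♟ · · · · ·
♟ · · ♟ ♟ · · ·
· · · · ♘ ♙ ♙ ·
· · · · ♙ · · ·
♙ ♙ ♙ ♙ ♕ · · ♙
♖ · ♗ · ♔ ♗ ♘ ♖


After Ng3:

♜ ♞ ♝ · ♛ ♝ ♞ ♜
· ♟ · · ♚ ♟ ♟ ♟
· · ♟ · · · · ·
♟ · · ♟ ♟ · · ·
· · · · · ♙ ♙ ·
· · · · ♙ · ♘ ·
♙ ♙ ♙ ♙ ♕ · · ♙
♖ · ♗ · ♔ ♗ ♘ ♖



  a b c d e f g h
  ─────────────────
8│♜ ♞ ♝ · ♛ ♝ ♞ ♜│8
7│· ♟ · · ♚ ♟ ♟ ♟│7
6│· · ♟ · · · · ·│6
5│♟ · · ♟ ♟ · · ·│5
4│· · · · · ♙ ♙ ·│4
3│· · · · ♙ · ♘ ·│3
2│♙ ♙ ♙ ♙ ♕ · · ♙│2
1│♖ · ♗ · ♔ ♗ ♘ ♖│1
  ─────────────────
  a b c d e f g h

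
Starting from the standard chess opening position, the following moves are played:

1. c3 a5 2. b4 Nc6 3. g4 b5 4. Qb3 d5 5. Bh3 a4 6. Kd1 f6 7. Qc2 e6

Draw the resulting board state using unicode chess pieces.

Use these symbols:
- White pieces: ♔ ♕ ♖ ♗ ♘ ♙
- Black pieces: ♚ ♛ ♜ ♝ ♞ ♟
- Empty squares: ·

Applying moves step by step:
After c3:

♜ ♞ ♝ ♛ ♚ ♝ ♞ ♜
♟ ♟ ♟ ♟ ♟ ♟ ♟ ♟
· · · · · · · ·
· · · · · · · ·
· · · · · · · ·
· · ♙ · · · · ·
♙ ♙ · ♙ ♙ ♙ ♙ ♙
♖ ♘ ♗ ♕ ♔ ♗ ♘ ♖


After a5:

♜ ♞ ♝ ♛ ♚ ♝ ♞ ♜
· ♟ ♟ ♟ ♟ ♟ ♟ ♟
· · · · · · · ·
♟ · · · · · · ·
· · · · · · · ·
· · ♙ · · · · ·
♙ ♙ · ♙ ♙ ♙ ♙ ♙
♖ ♘ ♗ ♕ ♔ ♗ ♘ ♖


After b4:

♜ ♞ ♝ ♛ ♚ ♝ ♞ ♜
· ♟ ♟ ♟ ♟ ♟ ♟ ♟
· · · · · · · ·
♟ · · · · · · ·
· ♙ · · · · · ·
· · ♙ · · · · ·
♙ · · ♙ ♙ ♙ ♙ ♙
♖ ♘ ♗ ♕ ♔ ♗ ♘ ♖


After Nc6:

♜ · ♝ ♛ ♚ ♝ ♞ ♜
· ♟ ♟ ♟ ♟ ♟ ♟ ♟
· · ♞ · · · · ·
♟ · · · · · · ·
· ♙ · · · · · ·
· · ♙ · · · · ·
♙ · · ♙ ♙ ♙ ♙ ♙
♖ ♘ ♗ ♕ ♔ ♗ ♘ ♖


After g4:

♜ · ♝ ♛ ♚ ♝ ♞ ♜
· ♟ ♟ ♟ ♟ ♟ ♟ ♟
· · ♞ · · · · ·
♟ · · · · · · ·
· ♙ · · · · ♙ ·
· · ♙ · · · · ·
♙ · · ♙ ♙ ♙ · ♙
♖ ♘ ♗ ♕ ♔ ♗ ♘ ♖


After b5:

♜ · ♝ ♛ ♚ ♝ ♞ ♜
· · ♟ ♟ ♟ ♟ ♟ ♟
· · ♞ · · · · ·
♟ ♟ · · · · · ·
· ♙ · · · · ♙ ·
· · ♙ · · · · ·
♙ · · ♙ ♙ ♙ · ♙
♖ ♘ ♗ ♕ ♔ ♗ ♘ ♖


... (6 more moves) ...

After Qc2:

♜ · ♝ ♛ ♚ ♝ ♞ ♜
· · ♟ · ♟ · ♟ ♟
· · ♞ · · ♟ · ·
· ♟ · ♟ · · · ·
♟ ♙ · · · · ♙ ·
· · ♙ · · · · ♗
♙ · ♕ ♙ ♙ ♙ · ♙
♖ ♘ ♗ ♔ · · ♘ ♖


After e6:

♜ · ♝ ♛ ♚ ♝ ♞ ♜
· · ♟ · · · ♟ ♟
· · ♞ · ♟ ♟ · ·
· ♟ · ♟ · · · ·
♟ ♙ · · · · ♙ ·
· · ♙ · · · · ♗
♙ · ♕ ♙ ♙ ♙ · ♙
♖ ♘ ♗ ♔ · · ♘ ♖



  a b c d e f g h
  ─────────────────
8│♜ · ♝ ♛ ♚ ♝ ♞ ♜│8
7│· · ♟ · · · ♟ ♟│7
6│· · ♞ · ♟ ♟ · ·│6
5│· ♟ · ♟ · · · ·│5
4│♟ ♙ · · · · ♙ ·│4
3│· · ♙ · · · · ♗│3
2│♙ · ♕ ♙ ♙ ♙ · ♙│2
1│♖ ♘ ♗ ♔ · · ♘ ♖│1
  ─────────────────
  a b c d e f g h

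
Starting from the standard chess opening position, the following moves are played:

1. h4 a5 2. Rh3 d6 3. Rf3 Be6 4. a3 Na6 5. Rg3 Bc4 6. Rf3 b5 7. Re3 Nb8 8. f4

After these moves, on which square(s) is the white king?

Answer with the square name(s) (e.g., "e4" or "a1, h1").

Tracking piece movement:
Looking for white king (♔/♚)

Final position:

  a b c d e f g h
  ─────────────────
8│♜ ♞ · ♛ ♚ ♝ ♞ ♜│8
7│· · ♟ · ♟ ♟ ♟ ♟│7
6│· · · ♟ · · · ·│6
5│♟ ♟ · · · · · ·│5
4│· · ♝ · · ♙ · ♙│4
3│♙ · · · ♖ · · ·│3
2│· ♙ ♙ ♙ ♙ · ♙ ·│2
1│♖ ♘ ♗ ♕ ♔ ♗ ♘ ·│1
  ─────────────────
  a b c d e f g h


e1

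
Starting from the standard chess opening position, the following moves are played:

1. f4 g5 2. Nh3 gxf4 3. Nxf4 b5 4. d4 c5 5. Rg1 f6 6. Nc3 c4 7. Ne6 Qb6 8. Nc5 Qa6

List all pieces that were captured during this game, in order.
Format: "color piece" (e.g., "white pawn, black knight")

Tracking captures:
  gxf4: captured white pawn
  Nxf4: captured black pawn

white pawn, black pawn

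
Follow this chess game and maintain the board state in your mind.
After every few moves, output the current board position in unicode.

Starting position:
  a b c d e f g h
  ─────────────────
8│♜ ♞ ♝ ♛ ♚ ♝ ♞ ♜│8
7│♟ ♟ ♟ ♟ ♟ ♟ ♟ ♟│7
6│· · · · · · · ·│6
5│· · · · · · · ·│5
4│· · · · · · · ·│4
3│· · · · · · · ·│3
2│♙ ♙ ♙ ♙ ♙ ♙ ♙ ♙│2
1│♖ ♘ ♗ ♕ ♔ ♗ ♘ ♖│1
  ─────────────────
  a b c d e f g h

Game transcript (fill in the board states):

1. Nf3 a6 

  a b c d e f g h
  ─────────────────
8│♜ ♞ ♝ ♛ ♚ ♝ ♞ ♜│8
7│· ♟ ♟ ♟ ♟ ♟ ♟ ♟│7
6│♟ · · · · · · ·│6
5│· · · · · · · ·│5
4│· · · · · · · ·│4
3│· · · · · ♘ · ·│3
2│♙ ♙ ♙ ♙ ♙ ♙ ♙ ♙│2
1│♖ ♘ ♗ ♕ ♔ ♗ · ♖│1
  ─────────────────
  a b c d e f g h

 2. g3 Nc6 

  a b c d e f g h
  ─────────────────
8│♜ · ♝ ♛ ♚ ♝ ♞ ♜│8
7│· ♟ ♟ ♟ ♟ ♟ ♟ ♟│7
6│♟ · ♞ · · · · ·│6
5│· · · · · · · ·│5
4│· · · · · · · ·│4
3│· · · · · ♘ ♙ ·│3
2│♙ ♙ ♙ ♙ ♙ ♙ · ♙│2
1│♖ ♘ ♗ ♕ ♔ ♗ · ♖│1
  ─────────────────
  a b c d e f g h

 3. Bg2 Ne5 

  a b c d e f g h
  ─────────────────
8│♜ · ♝ ♛ ♚ ♝ ♞ ♜│8
7│· ♟ ♟ ♟ ♟ ♟ ♟ ♟│7
6│♟ · · · · · · ·│6
5│· · · · ♞ · · ·│5
4│· · · · · · · ·│4
3│· · · · · ♘ ♙ ·│3
2│♙ ♙ ♙ ♙ ♙ ♙ ♗ ♙│2
1│♖ ♘ ♗ ♕ ♔ · · ♖│1
  ─────────────────
  a b c d e f g h



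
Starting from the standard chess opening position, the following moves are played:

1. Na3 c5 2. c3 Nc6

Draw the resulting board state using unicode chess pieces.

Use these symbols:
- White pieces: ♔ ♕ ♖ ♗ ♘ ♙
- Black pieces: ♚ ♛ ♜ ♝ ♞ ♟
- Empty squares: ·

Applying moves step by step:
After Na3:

♜ ♞ ♝ ♛ ♚ ♝ ♞ ♜
♟ ♟ ♟ ♟ ♟ ♟ ♟ ♟
· · · · · · · ·
· · · · · · · ·
· · · · · · · ·
♘ · · · · · · ·
♙ ♙ ♙ ♙ ♙ ♙ ♙ ♙
♖ · ♗ ♕ ♔ ♗ ♘ ♖


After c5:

♜ ♞ ♝ ♛ ♚ ♝ ♞ ♜
♟ ♟ · ♟ ♟ ♟ ♟ ♟
· · · · · · · ·
· · ♟ · · · · ·
· · · · · · · ·
♘ · · · · · · ·
♙ ♙ ♙ ♙ ♙ ♙ ♙ ♙
♖ · ♗ ♕ ♔ ♗ ♘ ♖


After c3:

♜ ♞ ♝ ♛ ♚ ♝ ♞ ♜
♟ ♟ · ♟ ♟ ♟ ♟ ♟
· · · · · · · ·
· · ♟ · · · · ·
· · · · · · · ·
♘ · ♙ · · · · ·
♙ ♙ · ♙ ♙ ♙ ♙ ♙
♖ · ♗ ♕ ♔ ♗ ♘ ♖


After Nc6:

♜ · ♝ ♛ ♚ ♝ ♞ ♜
♟ ♟ · ♟ ♟ ♟ ♟ ♟
· · ♞ · · · · ·
· · ♟ · · · · ·
· · · · · · · ·
♘ · ♙ · · · · ·
♙ ♙ · ♙ ♙ ♙ ♙ ♙
♖ · ♗ ♕ ♔ ♗ ♘ ♖



  a b c d e f g h
  ─────────────────
8│♜ · ♝ ♛ ♚ ♝ ♞ ♜│8
7│♟ ♟ · ♟ ♟ ♟ ♟ ♟│7
6│· · ♞ · · · · ·│6
5│· · ♟ · · · · ·│5
4│· · · · · · · ·│4
3│♘ · ♙ · · · · ·│3
2│♙ ♙ · ♙ ♙ ♙ ♙ ♙│2
1│♖ · ♗ ♕ ♔ ♗ ♘ ♖│1
  ─────────────────
  a b c d e f g h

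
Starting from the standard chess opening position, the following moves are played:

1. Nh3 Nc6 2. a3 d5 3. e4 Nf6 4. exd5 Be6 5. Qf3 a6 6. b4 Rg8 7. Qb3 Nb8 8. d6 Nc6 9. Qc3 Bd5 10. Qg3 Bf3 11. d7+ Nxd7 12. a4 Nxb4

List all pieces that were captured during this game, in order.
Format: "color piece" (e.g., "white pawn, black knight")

Tracking captures:
  exd5: captured black pawn
  Nxd7: captured white pawn
  Nxb4: captured white pawn

black pawn, white pawn, white pawn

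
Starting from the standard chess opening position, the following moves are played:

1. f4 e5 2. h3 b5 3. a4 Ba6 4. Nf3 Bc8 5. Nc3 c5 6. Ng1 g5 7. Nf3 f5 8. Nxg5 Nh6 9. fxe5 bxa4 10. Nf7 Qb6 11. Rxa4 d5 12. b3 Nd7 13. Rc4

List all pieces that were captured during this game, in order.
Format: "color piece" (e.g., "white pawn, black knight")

Tracking captures:
  Nxg5: captured black pawn
  fxe5: captured black pawn
  bxa4: captured white pawn
  Rxa4: captured black pawn

black pawn, black pawn, white pawn, black pawn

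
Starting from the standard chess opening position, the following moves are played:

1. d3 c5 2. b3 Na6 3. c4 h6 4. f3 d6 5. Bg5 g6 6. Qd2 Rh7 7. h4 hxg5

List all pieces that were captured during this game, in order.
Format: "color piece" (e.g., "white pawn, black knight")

Tracking captures:
  hxg5: captured white bishop

white bishop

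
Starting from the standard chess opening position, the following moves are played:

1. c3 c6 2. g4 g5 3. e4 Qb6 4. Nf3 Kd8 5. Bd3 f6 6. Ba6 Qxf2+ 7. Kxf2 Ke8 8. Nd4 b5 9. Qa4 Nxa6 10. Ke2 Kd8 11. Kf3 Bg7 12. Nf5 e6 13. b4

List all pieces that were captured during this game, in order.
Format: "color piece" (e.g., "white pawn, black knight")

Tracking captures:
  Qxf2+: captured white pawn
  Kxf2: captured black queen
  Nxa6: captured white bishop

white pawn, black queen, white bishop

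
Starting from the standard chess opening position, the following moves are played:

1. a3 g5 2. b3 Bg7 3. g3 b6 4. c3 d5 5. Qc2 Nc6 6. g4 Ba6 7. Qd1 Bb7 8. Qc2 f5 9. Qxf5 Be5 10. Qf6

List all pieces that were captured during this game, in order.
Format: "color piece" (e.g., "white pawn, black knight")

Tracking captures:
  Qxf5: captured black pawn

black pawn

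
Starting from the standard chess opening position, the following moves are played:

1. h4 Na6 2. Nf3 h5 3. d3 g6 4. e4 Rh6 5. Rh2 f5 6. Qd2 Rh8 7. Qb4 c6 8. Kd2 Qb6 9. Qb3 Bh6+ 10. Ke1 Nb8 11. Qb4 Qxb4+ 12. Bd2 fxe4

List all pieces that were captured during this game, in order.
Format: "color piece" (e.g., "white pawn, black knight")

Tracking captures:
  Qxb4+: captured white queen
  fxe4: captured white pawn

white queen, white pawn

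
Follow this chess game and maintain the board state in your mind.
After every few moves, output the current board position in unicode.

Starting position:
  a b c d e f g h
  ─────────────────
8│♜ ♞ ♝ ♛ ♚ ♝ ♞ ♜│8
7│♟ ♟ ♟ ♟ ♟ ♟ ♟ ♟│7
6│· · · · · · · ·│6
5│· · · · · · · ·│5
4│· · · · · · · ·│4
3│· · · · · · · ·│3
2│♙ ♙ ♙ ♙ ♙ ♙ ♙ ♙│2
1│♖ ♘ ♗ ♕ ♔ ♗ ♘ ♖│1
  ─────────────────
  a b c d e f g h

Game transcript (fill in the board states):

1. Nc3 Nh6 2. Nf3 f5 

  a b c d e f g h
  ─────────────────
8│♜ ♞ ♝ ♛ ♚ ♝ · ♜│8
7│♟ ♟ ♟ ♟ ♟ · ♟ ♟│7
6│· · · · · · · ♞│6
5│· · · · · ♟ · ·│5
4│· · · · · · · ·│4
3│· · ♘ · · ♘ · ·│3
2│♙ ♙ ♙ ♙ ♙ ♙ ♙ ♙│2
1│♖ · ♗ ♕ ♔ ♗ · ♖│1
  ─────────────────
  a b c d e f g h

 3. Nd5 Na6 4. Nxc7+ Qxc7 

  a b c d e f g h
  ─────────────────
8│♜ · ♝ · ♚ ♝ · ♜│8
7│♟ ♟ ♛ ♟ ♟ · ♟ ♟│7
6│♞ · · · · · · ♞│6
5│· · · · · ♟ · ·│5
4│· · · · · · · ·│4
3│· · · · · ♘ · ·│3
2│♙ ♙ ♙ ♙ ♙ ♙ ♙ ♙│2
1│♖ · ♗ ♕ ♔ ♗ · ♖│1
  ─────────────────
  a b c d e f g h

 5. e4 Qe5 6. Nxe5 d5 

  a b c d e f g h
  ─────────────────
8│♜ · ♝ · ♚ ♝ · ♜│8
7│♟ ♟ · · ♟ · ♟ ♟│7
6│♞ · · · · · · ♞│6
5│· · · ♟ ♘ ♟ · ·│5
4│· · · · ♙ · · ·│4
3│· · · · · · · ·│3
2│♙ ♙ ♙ ♙ · ♙ ♙ ♙│2
1│♖ · ♗ ♕ ♔ ♗ · ♖│1
  ─────────────────
  a b c d e f g h

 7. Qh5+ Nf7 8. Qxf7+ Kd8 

  a b c d e f g h
  ─────────────────
8│♜ · ♝ ♚ · ♝ · ♜│8
7│♟ ♟ · · ♟ ♕ ♟ ♟│7
6│♞ · · · · · · ·│6
5│· · · ♟ ♘ ♟ · ·│5
4│· · · · ♙ · · ·│4
3│· · · · · · · ·│3
2│♙ ♙ ♙ ♙ · ♙ ♙ ♙│2
1│♖ · ♗ · ♔ ♗ · ♖│1
  ─────────────────
  a b c d e f g h

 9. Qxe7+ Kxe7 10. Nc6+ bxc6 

  a b c d e f g h
  ─────────────────
8│♜ · ♝ · · ♝ · ♜│8
7│♟ · · · ♚ · ♟ ♟│7
6│♞ · ♟ · · · · ·│6
5│· · · ♟ · ♟ · ·│5
4│· · · · ♙ · · ·│4
3│· · · · · · · ·│3
2│♙ ♙ ♙ ♙ · ♙ ♙ ♙│2
1│♖ · ♗ · ♔ ♗ · ♖│1
  ─────────────────
  a b c d e f g h



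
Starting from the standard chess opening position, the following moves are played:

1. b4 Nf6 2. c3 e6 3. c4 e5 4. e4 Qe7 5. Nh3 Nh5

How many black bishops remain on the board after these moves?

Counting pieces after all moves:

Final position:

  a b c d e f g h
  ─────────────────
8│♜ ♞ ♝ · ♚ ♝ · ♜│8
7│♟ ♟ ♟ ♟ ♛ ♟ ♟ ♟│7
6│· · · · · · · ·│6
5│· · · · ♟ · · ♞│5
4│· ♙ ♙ · ♙ · · ·│4
3│· · · · · · · ♘│3
2│♙ · · ♙ · ♙ ♙ ♙│2
1│♖ ♘ ♗ ♕ ♔ ♗ · ♖│1
  ─────────────────
  a b c d e f g h


2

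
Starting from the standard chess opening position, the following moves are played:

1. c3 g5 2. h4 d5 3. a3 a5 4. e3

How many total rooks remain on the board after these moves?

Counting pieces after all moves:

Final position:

  a b c d e f g h
  ─────────────────
8│♜ ♞ ♝ ♛ ♚ ♝ ♞ ♜│8
7│· ♟ ♟ · ♟ ♟ · ♟│7
6│· · · · · · · ·│6
5│♟ · · ♟ · · ♟ ·│5
4│· · · · · · · ♙│4
3│♙ · ♙ · ♙ · · ·│3
2│· ♙ · ♙ · ♙ ♙ ·│2
1│♖ ♘ ♗ ♕ ♔ ♗ ♘ ♖│1
  ─────────────────
  a b c d e f g h


4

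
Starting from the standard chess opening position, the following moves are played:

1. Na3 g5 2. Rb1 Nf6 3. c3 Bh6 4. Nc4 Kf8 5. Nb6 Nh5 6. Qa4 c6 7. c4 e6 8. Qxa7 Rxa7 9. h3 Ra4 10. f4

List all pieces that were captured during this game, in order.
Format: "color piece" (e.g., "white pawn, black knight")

Tracking captures:
  Qxa7: captured black pawn
  Rxa7: captured white queen

black pawn, white queen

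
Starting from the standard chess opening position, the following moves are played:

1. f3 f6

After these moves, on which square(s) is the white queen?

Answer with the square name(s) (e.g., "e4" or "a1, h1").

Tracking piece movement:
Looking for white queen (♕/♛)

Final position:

  a b c d e f g h
  ─────────────────
8│♜ ♞ ♝ ♛ ♚ ♝ ♞ ♜│8
7│♟ ♟ ♟ ♟ ♟ · ♟ ♟│7
6│· · · · · ♟ · ·│6
5│· · · · · · · ·│5
4│· · · · · · · ·│4
3│· · · · · ♙ · ·│3
2│♙ ♙ ♙ ♙ ♙ · ♙ ♙│2
1│♖ ♘ ♗ ♕ ♔ ♗ ♘ ♖│1
  ─────────────────
  a b c d e f g h


d1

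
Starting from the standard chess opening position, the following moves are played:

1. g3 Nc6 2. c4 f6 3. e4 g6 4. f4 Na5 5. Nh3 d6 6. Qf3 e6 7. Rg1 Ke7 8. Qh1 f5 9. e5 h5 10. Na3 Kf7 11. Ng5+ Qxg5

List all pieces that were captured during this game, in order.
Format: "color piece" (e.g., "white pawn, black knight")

Tracking captures:
  Qxg5: captured white knight

white knight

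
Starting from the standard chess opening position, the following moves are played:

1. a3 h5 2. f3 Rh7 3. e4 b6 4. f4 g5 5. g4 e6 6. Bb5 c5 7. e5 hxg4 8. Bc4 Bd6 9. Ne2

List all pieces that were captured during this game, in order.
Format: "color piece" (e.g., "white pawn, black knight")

Tracking captures:
  hxg4: captured white pawn

white pawn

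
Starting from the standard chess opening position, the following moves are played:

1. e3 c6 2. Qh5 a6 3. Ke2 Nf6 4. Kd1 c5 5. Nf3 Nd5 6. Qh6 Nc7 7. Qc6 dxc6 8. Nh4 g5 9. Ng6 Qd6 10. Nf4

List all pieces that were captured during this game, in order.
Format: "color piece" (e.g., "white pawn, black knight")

Tracking captures:
  dxc6: captured white queen

white queen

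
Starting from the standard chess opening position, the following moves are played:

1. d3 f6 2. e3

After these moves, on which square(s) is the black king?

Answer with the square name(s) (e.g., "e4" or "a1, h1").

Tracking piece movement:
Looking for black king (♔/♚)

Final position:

  a b c d e f g h
  ─────────────────
8│♜ ♞ ♝ ♛ ♚ ♝ ♞ ♜│8
7│♟ ♟ ♟ ♟ ♟ · ♟ ♟│7
6│· · · · · ♟ · ·│6
5│· · · · · · · ·│5
4│· · · · · · · ·│4
3│· · · ♙ ♙ · · ·│3
2│♙ ♙ ♙ · · ♙ ♙ ♙│2
1│♖ ♘ ♗ ♕ ♔ ♗ ♘ ♖│1
  ─────────────────
  a b c d e f g h


e8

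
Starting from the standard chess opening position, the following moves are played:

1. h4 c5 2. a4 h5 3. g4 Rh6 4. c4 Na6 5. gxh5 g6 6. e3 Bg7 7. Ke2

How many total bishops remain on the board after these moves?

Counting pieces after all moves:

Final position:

  a b c d e f g h
  ─────────────────
8│♜ · ♝ ♛ ♚ · ♞ ·│8
7│♟ ♟ · ♟ ♟ ♟ ♝ ·│7
6│♞ · · · · · ♟ ♜│6
5│· · ♟ · · · · ♙│5
4│♙ · ♙ · · · · ♙│4
3│· · · · ♙ · · ·│3
2│· ♙ · ♙ ♔ ♙ · ·│2
1│♖ ♘ ♗ ♕ · ♗ ♘ ♖│1
  ─────────────────
  a b c d e f g h


4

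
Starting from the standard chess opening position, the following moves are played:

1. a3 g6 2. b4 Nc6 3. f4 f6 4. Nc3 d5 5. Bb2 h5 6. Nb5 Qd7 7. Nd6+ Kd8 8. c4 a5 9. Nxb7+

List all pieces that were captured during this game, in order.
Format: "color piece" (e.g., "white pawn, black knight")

Tracking captures:
  Nxb7+: captured black pawn

black pawn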